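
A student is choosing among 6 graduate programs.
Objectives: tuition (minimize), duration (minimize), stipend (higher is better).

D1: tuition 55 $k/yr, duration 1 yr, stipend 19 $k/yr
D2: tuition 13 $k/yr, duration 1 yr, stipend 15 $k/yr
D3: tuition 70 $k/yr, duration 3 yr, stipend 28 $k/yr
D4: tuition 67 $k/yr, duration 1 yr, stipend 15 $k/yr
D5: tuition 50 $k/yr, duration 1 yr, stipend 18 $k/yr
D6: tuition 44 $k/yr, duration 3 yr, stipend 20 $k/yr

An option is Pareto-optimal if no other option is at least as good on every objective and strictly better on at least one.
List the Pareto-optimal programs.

D1, D2, D3, D5, D6

D1: not dominated.
D2: not dominated (best tuition).
D3: not dominated (best stipend).
D4: dominated by D1 (tuition 55≤67, duration 1≤1, stipend 19≥15).
D5: not dominated.
D6: not dominated.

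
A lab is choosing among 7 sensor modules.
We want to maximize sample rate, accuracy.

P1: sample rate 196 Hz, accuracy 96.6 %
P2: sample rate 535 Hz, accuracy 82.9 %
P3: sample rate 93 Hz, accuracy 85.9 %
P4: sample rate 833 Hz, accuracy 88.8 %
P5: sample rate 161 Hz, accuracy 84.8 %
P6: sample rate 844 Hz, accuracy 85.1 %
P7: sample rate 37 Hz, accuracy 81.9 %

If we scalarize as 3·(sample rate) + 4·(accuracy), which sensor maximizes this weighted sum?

P1: 3·196 + 4·96.6 = 974.4
P2: 3·535 + 4·82.9 = 1936.6
P3: 3·93 + 4·85.9 = 622.6
P4: 3·833 + 4·88.8 = 2854.2
P5: 3·161 + 4·84.8 = 822.2
P6: 3·844 + 4·85.1 = 2872.4
P7: 3·37 + 4·81.9 = 438.6
Highest: P6 at 2872.4.

P6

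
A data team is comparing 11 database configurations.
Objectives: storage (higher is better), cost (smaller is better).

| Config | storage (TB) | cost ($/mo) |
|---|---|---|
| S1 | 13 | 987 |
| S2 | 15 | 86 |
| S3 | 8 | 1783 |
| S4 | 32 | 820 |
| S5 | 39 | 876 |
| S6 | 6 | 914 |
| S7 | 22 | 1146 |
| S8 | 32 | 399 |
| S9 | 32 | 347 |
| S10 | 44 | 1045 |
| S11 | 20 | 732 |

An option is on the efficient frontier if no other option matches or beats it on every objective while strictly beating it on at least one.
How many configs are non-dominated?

S1: dominated by S2 (storage 15≥13, cost 86≤987).
S2: not dominated (best cost).
S3: dominated by S1 (storage 13≥8, cost 987≤1783).
S4: dominated by S8 (storage 32≥32, cost 399≤820).
S5: not dominated.
S6: dominated by S2 (storage 15≥6, cost 86≤914).
S7: dominated by S4 (storage 32≥22, cost 820≤1146).
S8: dominated by S9 (storage 32≥32, cost 347≤399).
S9: not dominated.
S10: not dominated (best storage).
S11: dominated by S8 (storage 32≥20, cost 399≤732).
Pareto-optimal: S2, S5, S9, S10 → 4.

4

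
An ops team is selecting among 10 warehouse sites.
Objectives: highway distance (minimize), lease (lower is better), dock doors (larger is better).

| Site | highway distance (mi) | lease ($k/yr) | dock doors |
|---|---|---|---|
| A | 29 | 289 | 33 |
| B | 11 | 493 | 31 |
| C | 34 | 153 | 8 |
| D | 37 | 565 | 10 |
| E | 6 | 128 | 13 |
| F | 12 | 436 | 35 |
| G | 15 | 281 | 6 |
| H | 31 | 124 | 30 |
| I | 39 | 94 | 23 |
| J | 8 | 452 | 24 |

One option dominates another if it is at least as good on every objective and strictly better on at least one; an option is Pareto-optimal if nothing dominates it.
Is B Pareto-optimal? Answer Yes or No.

A: worse on highway distance (29 vs 11).
C: worse on highway distance (34 vs 11).
D: worse on highway distance (37 vs 11).
E: worse on dock doors (13 vs 31).
F: worse on highway distance (12 vs 11).
G: worse on highway distance (15 vs 11).
H: worse on highway distance (31 vs 11).
I: worse on highway distance (39 vs 11).
J: worse on dock doors (24 vs 31).
No option is at least as good as B on every objective and strictly better on one.

Yes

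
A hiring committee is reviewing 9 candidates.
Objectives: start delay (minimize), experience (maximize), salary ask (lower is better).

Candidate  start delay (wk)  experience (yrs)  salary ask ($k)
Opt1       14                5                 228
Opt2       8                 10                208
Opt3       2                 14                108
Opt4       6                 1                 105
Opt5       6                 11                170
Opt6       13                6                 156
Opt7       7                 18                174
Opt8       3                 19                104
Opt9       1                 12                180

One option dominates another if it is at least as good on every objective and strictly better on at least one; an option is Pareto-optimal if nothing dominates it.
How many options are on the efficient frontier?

3

Opt1: dominated by Opt2 (start delay 8≤14, experience 10≥5, salary ask 208≤228).
Opt2: dominated by Opt3 (start delay 2≤8, experience 14≥10, salary ask 108≤208).
Opt3: not dominated.
Opt4: dominated by Opt8 (start delay 3≤6, experience 19≥1, salary ask 104≤105).
Opt5: dominated by Opt3 (start delay 2≤6, experience 14≥11, salary ask 108≤170).
Opt6: dominated by Opt3 (start delay 2≤13, experience 14≥6, salary ask 108≤156).
Opt7: dominated by Opt8 (start delay 3≤7, experience 19≥18, salary ask 104≤174).
Opt8: not dominated (best experience).
Opt9: not dominated (best start delay).
Pareto-optimal: Opt3, Opt8, Opt9 → 3.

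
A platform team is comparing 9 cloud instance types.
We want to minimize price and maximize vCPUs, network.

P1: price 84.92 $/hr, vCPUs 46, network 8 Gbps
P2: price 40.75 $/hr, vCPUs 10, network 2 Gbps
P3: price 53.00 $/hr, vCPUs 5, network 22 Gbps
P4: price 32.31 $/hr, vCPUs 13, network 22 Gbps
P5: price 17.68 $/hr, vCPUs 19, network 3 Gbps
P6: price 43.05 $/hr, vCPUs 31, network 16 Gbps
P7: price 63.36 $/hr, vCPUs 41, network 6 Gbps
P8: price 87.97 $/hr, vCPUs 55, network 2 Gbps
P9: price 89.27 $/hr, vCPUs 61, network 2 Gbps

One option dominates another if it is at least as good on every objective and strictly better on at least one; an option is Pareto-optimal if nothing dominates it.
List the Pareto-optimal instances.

P1, P4, P5, P6, P7, P8, P9

P1: not dominated.
P2: dominated by P4 (price 32.31≤40.75, vCPUs 13≥10, network 22≥2).
P3: dominated by P4 (price 32.31≤53.00, vCPUs 13≥5, network 22≥22).
P4: not dominated.
P5: not dominated (best price).
P6: not dominated.
P7: not dominated.
P8: not dominated.
P9: not dominated (best vCPUs).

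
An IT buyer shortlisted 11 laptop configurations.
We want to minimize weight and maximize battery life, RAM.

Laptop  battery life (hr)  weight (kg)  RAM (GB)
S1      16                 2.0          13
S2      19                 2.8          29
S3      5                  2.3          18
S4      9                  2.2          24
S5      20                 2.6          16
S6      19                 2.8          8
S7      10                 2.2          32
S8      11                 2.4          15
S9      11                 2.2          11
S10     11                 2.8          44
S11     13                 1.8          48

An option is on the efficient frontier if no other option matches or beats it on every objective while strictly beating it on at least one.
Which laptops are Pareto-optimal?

S1: not dominated.
S2: not dominated.
S3: dominated by S4 (battery life 9≥5, weight 2.2≤2.3, RAM 24≥18).
S4: dominated by S7 (battery life 10≥9, weight 2.2≤2.2, RAM 32≥24).
S5: not dominated (best battery life).
S6: dominated by S2 (battery life 19≥19, weight 2.8≤2.8, RAM 29≥8).
S7: dominated by S11 (battery life 13≥10, weight 1.8≤2.2, RAM 48≥32).
S8: dominated by S11 (battery life 13≥11, weight 1.8≤2.4, RAM 48≥15).
S9: dominated by S1 (battery life 16≥11, weight 2.0≤2.2, RAM 13≥11).
S10: dominated by S11 (battery life 13≥11, weight 1.8≤2.8, RAM 48≥44).
S11: not dominated (best weight).

S1, S2, S5, S11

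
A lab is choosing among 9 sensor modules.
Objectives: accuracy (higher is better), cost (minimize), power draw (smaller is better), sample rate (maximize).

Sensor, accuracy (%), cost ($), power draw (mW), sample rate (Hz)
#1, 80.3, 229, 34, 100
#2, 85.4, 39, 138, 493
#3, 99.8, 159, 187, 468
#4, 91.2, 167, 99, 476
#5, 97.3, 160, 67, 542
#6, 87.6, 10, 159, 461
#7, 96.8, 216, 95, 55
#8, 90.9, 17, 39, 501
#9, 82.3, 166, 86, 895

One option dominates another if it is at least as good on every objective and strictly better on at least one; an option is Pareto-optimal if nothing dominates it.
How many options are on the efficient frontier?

#1: not dominated (best power draw).
#2: dominated by #8 (accuracy 90.9≥85.4, cost 17≤39, power draw 39≤138, sample rate 501≥493).
#3: not dominated (best accuracy).
#4: dominated by #5 (accuracy 97.3≥91.2, cost 160≤167, power draw 67≤99, sample rate 542≥476).
#5: not dominated.
#6: not dominated (best cost).
#7: dominated by #5 (accuracy 97.3≥96.8, cost 160≤216, power draw 67≤95, sample rate 542≥55).
#8: not dominated.
#9: not dominated (best sample rate).
Pareto-optimal: #1, #3, #5, #6, #8, #9 → 6.

6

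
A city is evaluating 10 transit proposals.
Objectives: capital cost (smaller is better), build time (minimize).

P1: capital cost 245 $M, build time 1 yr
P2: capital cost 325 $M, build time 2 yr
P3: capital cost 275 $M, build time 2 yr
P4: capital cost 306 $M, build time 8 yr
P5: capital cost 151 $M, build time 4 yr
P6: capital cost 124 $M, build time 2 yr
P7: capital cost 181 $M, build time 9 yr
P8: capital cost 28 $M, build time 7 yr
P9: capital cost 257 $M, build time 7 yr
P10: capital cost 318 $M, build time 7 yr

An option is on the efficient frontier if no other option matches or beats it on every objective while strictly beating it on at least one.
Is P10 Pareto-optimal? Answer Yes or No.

No

P1 vs P10: capital cost 245≤318, build time 1≤7 — P1 is at least as good on every objective and strictly better on at least one, so P1 dominates P10.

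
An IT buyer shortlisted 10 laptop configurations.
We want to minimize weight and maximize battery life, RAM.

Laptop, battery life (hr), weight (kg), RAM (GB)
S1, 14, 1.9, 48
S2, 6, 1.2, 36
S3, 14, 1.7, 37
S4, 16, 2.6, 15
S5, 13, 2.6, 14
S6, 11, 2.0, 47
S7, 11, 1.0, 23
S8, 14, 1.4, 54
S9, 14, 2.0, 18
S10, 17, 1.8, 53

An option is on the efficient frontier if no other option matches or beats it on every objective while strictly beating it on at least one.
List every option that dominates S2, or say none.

none

S1: worse on weight (1.9 vs 1.2).
S3: worse on weight (1.7 vs 1.2).
S4: worse on weight (2.6 vs 1.2).
S5: worse on weight (2.6 vs 1.2).
S6: worse on weight (2.0 vs 1.2).
S7: worse on RAM (23 vs 36).
S8: worse on weight (1.4 vs 1.2).
S9: worse on weight (2.0 vs 1.2).
S10: worse on weight (1.8 vs 1.2).
No option dominates S2.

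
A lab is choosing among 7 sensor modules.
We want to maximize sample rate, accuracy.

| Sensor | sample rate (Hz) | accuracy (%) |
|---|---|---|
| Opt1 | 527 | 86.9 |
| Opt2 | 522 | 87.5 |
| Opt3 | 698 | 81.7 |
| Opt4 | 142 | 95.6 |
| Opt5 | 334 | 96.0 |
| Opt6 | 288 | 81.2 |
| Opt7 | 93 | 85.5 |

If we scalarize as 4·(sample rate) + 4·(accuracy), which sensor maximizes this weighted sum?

Opt1: 4·527 + 4·86.9 = 2455.6
Opt2: 4·522 + 4·87.5 = 2438.0
Opt3: 4·698 + 4·81.7 = 3118.8
Opt4: 4·142 + 4·95.6 = 950.4
Opt5: 4·334 + 4·96.0 = 1720.0
Opt6: 4·288 + 4·81.2 = 1476.8
Opt7: 4·93 + 4·85.5 = 714.0
Highest: Opt3 at 3118.8.

Opt3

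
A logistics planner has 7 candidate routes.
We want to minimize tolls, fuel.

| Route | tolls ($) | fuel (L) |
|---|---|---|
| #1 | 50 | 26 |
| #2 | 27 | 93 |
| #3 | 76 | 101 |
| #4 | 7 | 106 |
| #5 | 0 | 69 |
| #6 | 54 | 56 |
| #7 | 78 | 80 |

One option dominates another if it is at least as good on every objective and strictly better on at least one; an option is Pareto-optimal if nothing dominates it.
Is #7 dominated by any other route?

Yes

#1 vs #7: tolls 50≤78, fuel 26≤80 — #1 is at least as good on every objective and strictly better on at least one, so #1 dominates #7.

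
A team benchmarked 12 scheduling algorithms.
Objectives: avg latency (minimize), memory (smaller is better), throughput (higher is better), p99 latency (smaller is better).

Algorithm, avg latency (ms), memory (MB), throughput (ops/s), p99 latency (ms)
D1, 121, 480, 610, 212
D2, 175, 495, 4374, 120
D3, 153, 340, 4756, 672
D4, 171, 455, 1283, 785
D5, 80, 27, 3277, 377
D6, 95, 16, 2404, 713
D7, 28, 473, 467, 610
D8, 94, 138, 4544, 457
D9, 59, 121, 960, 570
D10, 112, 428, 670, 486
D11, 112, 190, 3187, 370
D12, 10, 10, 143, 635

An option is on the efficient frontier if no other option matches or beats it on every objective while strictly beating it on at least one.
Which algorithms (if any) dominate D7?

D1: worse on avg latency (121 vs 28).
D2: worse on avg latency (175 vs 28).
D3: worse on avg latency (153 vs 28).
D4: worse on avg latency (171 vs 28).
D5: worse on avg latency (80 vs 28).
D6: worse on avg latency (95 vs 28).
D8: worse on avg latency (94 vs 28).
D9: worse on avg latency (59 vs 28).
D10: worse on avg latency (112 vs 28).
D11: worse on avg latency (112 vs 28).
D12: worse on throughput (143 vs 467).
No option dominates D7.

none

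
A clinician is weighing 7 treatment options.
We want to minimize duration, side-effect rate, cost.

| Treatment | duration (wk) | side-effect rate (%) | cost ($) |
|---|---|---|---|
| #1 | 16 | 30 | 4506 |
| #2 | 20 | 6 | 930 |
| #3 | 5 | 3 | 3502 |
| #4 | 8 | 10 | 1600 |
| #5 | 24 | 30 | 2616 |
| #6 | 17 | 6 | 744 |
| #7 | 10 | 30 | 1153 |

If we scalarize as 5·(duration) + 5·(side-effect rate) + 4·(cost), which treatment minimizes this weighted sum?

#6

#1: 5·16 + 5·30 + 4·4506 = 18254
#2: 5·20 + 5·6 + 4·930 = 3850
#3: 5·5 + 5·3 + 4·3502 = 14048
#4: 5·8 + 5·10 + 4·1600 = 6490
#5: 5·24 + 5·30 + 4·2616 = 10734
#6: 5·17 + 5·6 + 4·744 = 3091
#7: 5·10 + 5·30 + 4·1153 = 4812
Lowest: #6 at 3091.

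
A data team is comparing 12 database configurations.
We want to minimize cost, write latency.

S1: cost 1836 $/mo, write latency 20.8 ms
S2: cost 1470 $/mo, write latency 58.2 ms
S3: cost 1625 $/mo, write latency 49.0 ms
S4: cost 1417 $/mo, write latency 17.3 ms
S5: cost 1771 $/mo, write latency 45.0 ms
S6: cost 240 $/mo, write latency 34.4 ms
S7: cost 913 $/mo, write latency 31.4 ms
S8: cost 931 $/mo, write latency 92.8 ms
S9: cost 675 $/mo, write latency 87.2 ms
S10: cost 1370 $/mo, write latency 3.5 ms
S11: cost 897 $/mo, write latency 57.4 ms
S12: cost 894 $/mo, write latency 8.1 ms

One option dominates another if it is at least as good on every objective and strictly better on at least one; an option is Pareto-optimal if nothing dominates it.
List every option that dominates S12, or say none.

S1: worse on cost (1836 vs 894).
S2: worse on cost (1470 vs 894).
S3: worse on cost (1625 vs 894).
S4: worse on cost (1417 vs 894).
S5: worse on cost (1771 vs 894).
S6: worse on write latency (34.4 vs 8.1).
S7: worse on cost (913 vs 894).
S8: worse on cost (931 vs 894).
S9: worse on write latency (87.2 vs 8.1).
S10: worse on cost (1370 vs 894).
S11: worse on cost (897 vs 894).
No option dominates S12.

none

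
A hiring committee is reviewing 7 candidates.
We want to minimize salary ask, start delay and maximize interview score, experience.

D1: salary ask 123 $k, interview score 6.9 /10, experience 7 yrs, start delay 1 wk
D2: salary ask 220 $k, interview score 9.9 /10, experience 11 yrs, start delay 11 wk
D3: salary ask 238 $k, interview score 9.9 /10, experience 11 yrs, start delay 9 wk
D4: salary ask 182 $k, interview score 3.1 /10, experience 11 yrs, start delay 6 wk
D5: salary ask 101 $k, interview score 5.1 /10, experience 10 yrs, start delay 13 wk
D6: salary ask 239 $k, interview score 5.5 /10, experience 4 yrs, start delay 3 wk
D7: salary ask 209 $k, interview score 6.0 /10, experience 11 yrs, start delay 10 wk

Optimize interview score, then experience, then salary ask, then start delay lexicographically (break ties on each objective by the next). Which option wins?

First maximize interview score: best is 9.9, kept {D2, D3}.
Then maximize experience: best is 11, kept {D2, D3}.
Then minimize salary ask: best is 220, kept {D2}.

D2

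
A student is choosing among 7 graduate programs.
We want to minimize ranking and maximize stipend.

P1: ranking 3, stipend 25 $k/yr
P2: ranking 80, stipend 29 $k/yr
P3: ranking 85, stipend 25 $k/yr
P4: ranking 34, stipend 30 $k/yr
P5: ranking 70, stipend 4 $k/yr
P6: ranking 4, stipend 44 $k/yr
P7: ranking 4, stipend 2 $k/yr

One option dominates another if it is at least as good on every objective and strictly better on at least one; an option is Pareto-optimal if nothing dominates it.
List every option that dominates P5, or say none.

P1: ranking 3≤70, stipend 25≥4 — dominates P5.
P4: ranking 34≤70, stipend 30≥4 — dominates P5.
P6: ranking 4≤70, stipend 44≥4 — dominates P5.
Others (P2, P3, P7) are each worse than P5 on at least one objective.

P1, P4, P6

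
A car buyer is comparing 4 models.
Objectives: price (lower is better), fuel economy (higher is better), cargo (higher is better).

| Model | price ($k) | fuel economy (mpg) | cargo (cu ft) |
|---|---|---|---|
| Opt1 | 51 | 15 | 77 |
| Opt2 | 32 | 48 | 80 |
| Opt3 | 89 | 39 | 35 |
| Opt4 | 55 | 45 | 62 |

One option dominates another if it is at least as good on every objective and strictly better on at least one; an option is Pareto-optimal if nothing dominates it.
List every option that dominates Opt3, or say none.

Opt2: price 32≤89, fuel economy 48≥39, cargo 80≥35 — dominates Opt3.
Opt4: price 55≤89, fuel economy 45≥39, cargo 62≥35 — dominates Opt3.
Others (Opt1) are each worse than Opt3 on at least one objective.

Opt2, Opt4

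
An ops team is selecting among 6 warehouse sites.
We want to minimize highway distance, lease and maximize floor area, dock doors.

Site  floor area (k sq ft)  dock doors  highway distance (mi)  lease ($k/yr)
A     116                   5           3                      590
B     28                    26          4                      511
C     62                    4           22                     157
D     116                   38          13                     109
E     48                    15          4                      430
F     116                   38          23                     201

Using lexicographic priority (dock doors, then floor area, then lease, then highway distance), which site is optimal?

D

First maximize dock doors: best is 38, kept {D, F}.
Then maximize floor area: best is 116, kept {D, F}.
Then minimize lease: best is 109, kept {D}.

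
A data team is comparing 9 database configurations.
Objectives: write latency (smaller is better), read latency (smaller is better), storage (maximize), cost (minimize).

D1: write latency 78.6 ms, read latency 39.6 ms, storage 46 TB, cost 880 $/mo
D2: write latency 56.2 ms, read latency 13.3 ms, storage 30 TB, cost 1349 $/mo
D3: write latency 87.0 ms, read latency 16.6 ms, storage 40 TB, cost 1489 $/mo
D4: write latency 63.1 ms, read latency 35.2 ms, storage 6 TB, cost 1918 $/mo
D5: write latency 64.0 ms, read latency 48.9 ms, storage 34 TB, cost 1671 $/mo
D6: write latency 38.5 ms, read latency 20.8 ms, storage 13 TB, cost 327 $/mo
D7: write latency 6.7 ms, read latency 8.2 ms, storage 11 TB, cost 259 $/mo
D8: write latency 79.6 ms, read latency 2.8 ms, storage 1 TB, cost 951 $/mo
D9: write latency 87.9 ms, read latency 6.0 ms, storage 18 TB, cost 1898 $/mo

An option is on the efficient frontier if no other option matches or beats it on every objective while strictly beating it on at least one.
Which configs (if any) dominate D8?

D1: worse on read latency (39.6 vs 2.8).
D2: worse on read latency (13.3 vs 2.8).
D3: worse on write latency (87.0 vs 79.6).
D4: worse on read latency (35.2 vs 2.8).
D5: worse on read latency (48.9 vs 2.8).
D6: worse on read latency (20.8 vs 2.8).
D7: worse on read latency (8.2 vs 2.8).
D9: worse on write latency (87.9 vs 79.6).
No option dominates D8.

none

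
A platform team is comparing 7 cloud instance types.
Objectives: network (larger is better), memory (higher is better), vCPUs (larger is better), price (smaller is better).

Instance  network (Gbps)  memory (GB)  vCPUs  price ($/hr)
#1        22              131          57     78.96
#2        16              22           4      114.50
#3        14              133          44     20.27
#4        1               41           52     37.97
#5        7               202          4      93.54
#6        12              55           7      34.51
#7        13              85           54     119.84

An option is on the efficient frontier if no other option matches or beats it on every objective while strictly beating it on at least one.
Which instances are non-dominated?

#1: not dominated (best network).
#2: dominated by #1 (network 22≥16, memory 131≥22, vCPUs 57≥4, price 78.96≤114.50).
#3: not dominated (best price).
#4: not dominated.
#5: not dominated (best memory).
#6: dominated by #3 (network 14≥12, memory 133≥55, vCPUs 44≥7, price 20.27≤34.51).
#7: dominated by #1 (network 22≥13, memory 131≥85, vCPUs 57≥54, price 78.96≤119.84).

#1, #3, #4, #5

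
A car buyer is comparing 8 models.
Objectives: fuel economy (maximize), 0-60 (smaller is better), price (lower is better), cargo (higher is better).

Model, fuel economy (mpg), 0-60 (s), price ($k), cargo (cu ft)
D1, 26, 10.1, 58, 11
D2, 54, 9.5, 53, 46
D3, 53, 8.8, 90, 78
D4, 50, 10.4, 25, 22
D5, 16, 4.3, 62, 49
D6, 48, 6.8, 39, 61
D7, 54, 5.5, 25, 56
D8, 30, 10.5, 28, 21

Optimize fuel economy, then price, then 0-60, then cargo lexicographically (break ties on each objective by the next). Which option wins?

First maximize fuel economy: best is 54, kept {D2, D7}.
Then minimize price: best is 25, kept {D7}.

D7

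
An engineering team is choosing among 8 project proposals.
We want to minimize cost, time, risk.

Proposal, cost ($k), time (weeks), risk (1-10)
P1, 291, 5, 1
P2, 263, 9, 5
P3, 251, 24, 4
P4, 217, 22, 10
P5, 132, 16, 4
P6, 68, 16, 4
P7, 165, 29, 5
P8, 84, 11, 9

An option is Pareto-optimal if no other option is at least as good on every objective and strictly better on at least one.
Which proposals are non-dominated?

P1: not dominated (best time).
P2: not dominated.
P3: dominated by P5 (cost 132≤251, time 16≤24, risk 4≤4).
P4: dominated by P5 (cost 132≤217, time 16≤22, risk 4≤10).
P5: dominated by P6 (cost 68≤132, time 16≤16, risk 4≤4).
P6: not dominated (best cost).
P7: dominated by P5 (cost 132≤165, time 16≤29, risk 4≤5).
P8: not dominated.

P1, P2, P6, P8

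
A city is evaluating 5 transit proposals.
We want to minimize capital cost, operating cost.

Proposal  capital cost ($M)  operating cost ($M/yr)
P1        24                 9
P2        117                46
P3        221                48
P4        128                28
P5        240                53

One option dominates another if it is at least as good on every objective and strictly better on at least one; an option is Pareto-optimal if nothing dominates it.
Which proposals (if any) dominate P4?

P1

P1: capital cost 24≤128, operating cost 9≤28 — dominates P4.
Others (P2, P3, P5) are each worse than P4 on at least one objective.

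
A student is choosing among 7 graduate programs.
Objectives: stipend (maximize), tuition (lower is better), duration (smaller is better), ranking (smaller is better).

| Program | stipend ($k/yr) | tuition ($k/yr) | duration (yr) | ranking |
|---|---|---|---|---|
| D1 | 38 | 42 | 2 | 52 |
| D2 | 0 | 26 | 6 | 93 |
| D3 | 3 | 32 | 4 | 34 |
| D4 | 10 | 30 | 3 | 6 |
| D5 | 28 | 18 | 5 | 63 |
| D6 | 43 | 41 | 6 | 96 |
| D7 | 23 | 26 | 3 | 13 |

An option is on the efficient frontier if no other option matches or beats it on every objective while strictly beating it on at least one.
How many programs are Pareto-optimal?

D1: not dominated (best duration).
D2: dominated by D5 (stipend 28≥0, tuition 18≤26, duration 5≤6, ranking 63≤93).
D3: dominated by D4 (stipend 10≥3, tuition 30≤32, duration 3≤4, ranking 6≤34).
D4: not dominated (best ranking).
D5: not dominated (best tuition).
D6: not dominated (best stipend).
D7: not dominated.
Pareto-optimal: D1, D4, D5, D6, D7 → 5.

5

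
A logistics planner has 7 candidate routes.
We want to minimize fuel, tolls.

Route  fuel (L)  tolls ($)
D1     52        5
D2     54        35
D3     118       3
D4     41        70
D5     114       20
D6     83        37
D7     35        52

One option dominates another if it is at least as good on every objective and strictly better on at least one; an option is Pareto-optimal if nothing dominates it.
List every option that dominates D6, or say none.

D1, D2

D1: fuel 52≤83, tolls 5≤37 — dominates D6.
D2: fuel 54≤83, tolls 35≤37 — dominates D6.
Others (D3, D4, D5, D7) are each worse than D6 on at least one objective.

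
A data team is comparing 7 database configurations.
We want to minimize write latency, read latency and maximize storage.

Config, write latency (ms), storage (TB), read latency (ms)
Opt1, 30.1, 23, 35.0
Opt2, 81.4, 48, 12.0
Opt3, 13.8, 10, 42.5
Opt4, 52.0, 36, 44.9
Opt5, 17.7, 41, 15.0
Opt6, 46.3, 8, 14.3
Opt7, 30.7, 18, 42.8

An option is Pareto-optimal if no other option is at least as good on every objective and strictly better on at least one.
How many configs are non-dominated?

Opt1: dominated by Opt5 (write latency 17.7≤30.1, storage 41≥23, read latency 15.0≤35.0).
Opt2: not dominated (best storage).
Opt3: not dominated (best write latency).
Opt4: dominated by Opt5 (write latency 17.7≤52.0, storage 41≥36, read latency 15.0≤44.9).
Opt5: not dominated.
Opt6: not dominated.
Opt7: dominated by Opt1 (write latency 30.1≤30.7, storage 23≥18, read latency 35.0≤42.8).
Pareto-optimal: Opt2, Opt3, Opt5, Opt6 → 4.

4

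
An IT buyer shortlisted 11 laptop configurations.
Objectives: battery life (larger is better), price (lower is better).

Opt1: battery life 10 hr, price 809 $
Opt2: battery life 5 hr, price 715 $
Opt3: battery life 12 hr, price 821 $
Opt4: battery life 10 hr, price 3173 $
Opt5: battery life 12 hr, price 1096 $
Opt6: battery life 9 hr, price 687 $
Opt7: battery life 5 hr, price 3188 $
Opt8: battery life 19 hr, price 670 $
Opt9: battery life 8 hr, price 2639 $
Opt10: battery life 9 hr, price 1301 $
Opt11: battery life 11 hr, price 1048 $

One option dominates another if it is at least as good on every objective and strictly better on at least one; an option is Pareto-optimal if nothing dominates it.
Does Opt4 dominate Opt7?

Yes

Opt4 vs Opt7: battery life 10≥5, price 3173≤3188 — Opt4 is at least as good on every objective with at least one strict improvement.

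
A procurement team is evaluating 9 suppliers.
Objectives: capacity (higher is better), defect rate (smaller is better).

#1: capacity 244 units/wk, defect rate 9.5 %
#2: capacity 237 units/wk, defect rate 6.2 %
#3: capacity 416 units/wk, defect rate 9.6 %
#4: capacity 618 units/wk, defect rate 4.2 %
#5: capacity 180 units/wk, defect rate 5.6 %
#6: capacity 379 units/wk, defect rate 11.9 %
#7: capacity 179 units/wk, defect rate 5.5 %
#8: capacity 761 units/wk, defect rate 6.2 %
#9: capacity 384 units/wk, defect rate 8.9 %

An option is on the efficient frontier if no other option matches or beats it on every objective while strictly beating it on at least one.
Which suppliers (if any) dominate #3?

#4, #8

#4: capacity 618≥416, defect rate 4.2≤9.6 — dominates #3.
#8: capacity 761≥416, defect rate 6.2≤9.6 — dominates #3.
Others (#1, #2, #5, #6, #7, #9) are each worse than #3 on at least one objective.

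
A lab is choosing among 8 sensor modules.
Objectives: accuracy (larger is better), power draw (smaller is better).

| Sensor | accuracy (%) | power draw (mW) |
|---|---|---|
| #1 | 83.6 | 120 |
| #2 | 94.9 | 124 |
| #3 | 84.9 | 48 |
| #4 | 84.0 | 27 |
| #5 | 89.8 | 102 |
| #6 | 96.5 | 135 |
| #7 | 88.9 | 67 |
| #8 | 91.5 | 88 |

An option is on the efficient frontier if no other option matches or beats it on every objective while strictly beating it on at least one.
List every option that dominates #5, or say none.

#8

#8: accuracy 91.5≥89.8, power draw 88≤102 — dominates #5.
Others (#1, #2, #3, #4, #6, #7) are each worse than #5 on at least one objective.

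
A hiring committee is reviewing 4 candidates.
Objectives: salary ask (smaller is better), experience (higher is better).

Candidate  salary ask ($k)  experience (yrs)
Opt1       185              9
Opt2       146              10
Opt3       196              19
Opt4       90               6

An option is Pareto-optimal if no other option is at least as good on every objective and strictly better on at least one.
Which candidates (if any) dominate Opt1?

Opt2

Opt2: salary ask 146≤185, experience 10≥9 — dominates Opt1.
Others (Opt3, Opt4) are each worse than Opt1 on at least one objective.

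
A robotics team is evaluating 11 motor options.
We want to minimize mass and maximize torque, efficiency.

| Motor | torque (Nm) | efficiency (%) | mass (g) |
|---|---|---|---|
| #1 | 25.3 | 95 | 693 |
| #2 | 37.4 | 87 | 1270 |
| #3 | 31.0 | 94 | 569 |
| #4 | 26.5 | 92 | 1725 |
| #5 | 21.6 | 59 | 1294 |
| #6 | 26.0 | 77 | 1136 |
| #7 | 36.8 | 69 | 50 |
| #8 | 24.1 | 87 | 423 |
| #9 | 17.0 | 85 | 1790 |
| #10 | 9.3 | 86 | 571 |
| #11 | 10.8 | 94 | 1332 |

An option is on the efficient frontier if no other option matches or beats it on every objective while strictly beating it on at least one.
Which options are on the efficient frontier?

#1: not dominated (best efficiency).
#2: not dominated (best torque).
#3: not dominated.
#4: dominated by #3 (torque 31.0≥26.5, efficiency 94≥92, mass 569≤1725).
#5: dominated by #1 (torque 25.3≥21.6, efficiency 95≥59, mass 693≤1294).
#6: dominated by #3 (torque 31.0≥26.0, efficiency 94≥77, mass 569≤1136).
#7: not dominated (best mass).
#8: not dominated.
#9: dominated by #1 (torque 25.3≥17.0, efficiency 95≥85, mass 693≤1790).
#10: dominated by #3 (torque 31.0≥9.3, efficiency 94≥86, mass 569≤571).
#11: dominated by #1 (torque 25.3≥10.8, efficiency 95≥94, mass 693≤1332).

#1, #2, #3, #7, #8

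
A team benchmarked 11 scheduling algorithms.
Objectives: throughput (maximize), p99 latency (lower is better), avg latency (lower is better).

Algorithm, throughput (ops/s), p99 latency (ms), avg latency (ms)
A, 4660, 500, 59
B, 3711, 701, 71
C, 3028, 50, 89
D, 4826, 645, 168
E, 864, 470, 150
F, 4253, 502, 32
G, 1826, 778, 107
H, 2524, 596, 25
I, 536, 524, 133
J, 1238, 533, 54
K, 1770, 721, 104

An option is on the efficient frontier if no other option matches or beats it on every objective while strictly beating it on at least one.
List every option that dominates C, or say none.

A: worse on p99 latency (500 vs 50).
B: worse on p99 latency (701 vs 50).
D: worse on p99 latency (645 vs 50).
E: worse on throughput (864 vs 3028).
F: worse on p99 latency (502 vs 50).
G: worse on throughput (1826 vs 3028).
H: worse on throughput (2524 vs 3028).
I: worse on throughput (536 vs 3028).
J: worse on throughput (1238 vs 3028).
K: worse on throughput (1770 vs 3028).
No option dominates C.

none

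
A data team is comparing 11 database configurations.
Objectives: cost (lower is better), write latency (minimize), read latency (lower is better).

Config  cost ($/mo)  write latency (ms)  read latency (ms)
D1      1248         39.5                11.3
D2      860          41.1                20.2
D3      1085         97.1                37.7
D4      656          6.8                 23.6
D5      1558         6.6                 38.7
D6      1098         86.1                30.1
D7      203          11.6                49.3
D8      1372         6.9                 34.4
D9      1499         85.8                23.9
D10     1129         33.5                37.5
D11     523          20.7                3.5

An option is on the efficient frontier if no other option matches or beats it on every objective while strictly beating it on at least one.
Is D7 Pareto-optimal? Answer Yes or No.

Yes

D1: worse on cost (1248 vs 203).
D2: worse on cost (860 vs 203).
D3: worse on cost (1085 vs 203).
D4: worse on cost (656 vs 203).
D5: worse on cost (1558 vs 203).
D6: worse on cost (1098 vs 203).
D8: worse on cost (1372 vs 203).
D9: worse on cost (1499 vs 203).
D10: worse on cost (1129 vs 203).
D11: worse on cost (523 vs 203).
No option is at least as good as D7 on every objective and strictly better on one.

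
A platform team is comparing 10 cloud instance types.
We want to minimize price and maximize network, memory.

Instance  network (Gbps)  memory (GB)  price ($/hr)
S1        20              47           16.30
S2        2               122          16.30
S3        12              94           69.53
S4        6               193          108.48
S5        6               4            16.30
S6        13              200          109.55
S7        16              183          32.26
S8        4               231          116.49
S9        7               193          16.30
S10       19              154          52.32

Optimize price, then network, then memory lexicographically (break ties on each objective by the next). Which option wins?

S1

First minimize price: best is 16.30, kept {S1, S2, S5, S9}.
Then maximize network: best is 20, kept {S1}.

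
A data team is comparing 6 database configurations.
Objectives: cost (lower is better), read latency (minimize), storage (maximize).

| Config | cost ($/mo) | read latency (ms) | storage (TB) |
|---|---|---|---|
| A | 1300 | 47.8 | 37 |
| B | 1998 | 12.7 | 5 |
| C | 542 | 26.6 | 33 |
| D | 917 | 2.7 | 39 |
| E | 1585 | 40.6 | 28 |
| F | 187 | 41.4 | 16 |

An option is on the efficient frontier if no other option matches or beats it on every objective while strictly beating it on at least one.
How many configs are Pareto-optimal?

A: dominated by D (cost 917≤1300, read latency 2.7≤47.8, storage 39≥37).
B: dominated by D (cost 917≤1998, read latency 2.7≤12.7, storage 39≥5).
C: not dominated.
D: not dominated (best read latency).
E: dominated by C (cost 542≤1585, read latency 26.6≤40.6, storage 33≥28).
F: not dominated (best cost).
Pareto-optimal: C, D, F → 3.

3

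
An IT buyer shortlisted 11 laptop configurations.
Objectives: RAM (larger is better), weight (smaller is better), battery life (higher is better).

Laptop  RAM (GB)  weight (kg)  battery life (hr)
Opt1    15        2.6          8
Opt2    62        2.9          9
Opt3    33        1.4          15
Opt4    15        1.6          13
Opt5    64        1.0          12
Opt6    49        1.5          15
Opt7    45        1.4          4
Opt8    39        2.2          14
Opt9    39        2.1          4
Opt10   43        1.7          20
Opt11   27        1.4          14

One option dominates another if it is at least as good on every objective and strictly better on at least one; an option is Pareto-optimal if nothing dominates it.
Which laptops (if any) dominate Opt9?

Opt5, Opt6, Opt7, Opt10

Opt5: RAM 64≥39, weight 1.0≤2.1, battery life 12≥4 — dominates Opt9.
Opt6: RAM 49≥39, weight 1.5≤2.1, battery life 15≥4 — dominates Opt9.
Opt7: RAM 45≥39, weight 1.4≤2.1, battery life 4≥4 — dominates Opt9.
Opt10: RAM 43≥39, weight 1.7≤2.1, battery life 20≥4 — dominates Opt9.
Others (Opt1, Opt2, Opt3, Opt4, Opt8, Opt11) are each worse than Opt9 on at least one objective.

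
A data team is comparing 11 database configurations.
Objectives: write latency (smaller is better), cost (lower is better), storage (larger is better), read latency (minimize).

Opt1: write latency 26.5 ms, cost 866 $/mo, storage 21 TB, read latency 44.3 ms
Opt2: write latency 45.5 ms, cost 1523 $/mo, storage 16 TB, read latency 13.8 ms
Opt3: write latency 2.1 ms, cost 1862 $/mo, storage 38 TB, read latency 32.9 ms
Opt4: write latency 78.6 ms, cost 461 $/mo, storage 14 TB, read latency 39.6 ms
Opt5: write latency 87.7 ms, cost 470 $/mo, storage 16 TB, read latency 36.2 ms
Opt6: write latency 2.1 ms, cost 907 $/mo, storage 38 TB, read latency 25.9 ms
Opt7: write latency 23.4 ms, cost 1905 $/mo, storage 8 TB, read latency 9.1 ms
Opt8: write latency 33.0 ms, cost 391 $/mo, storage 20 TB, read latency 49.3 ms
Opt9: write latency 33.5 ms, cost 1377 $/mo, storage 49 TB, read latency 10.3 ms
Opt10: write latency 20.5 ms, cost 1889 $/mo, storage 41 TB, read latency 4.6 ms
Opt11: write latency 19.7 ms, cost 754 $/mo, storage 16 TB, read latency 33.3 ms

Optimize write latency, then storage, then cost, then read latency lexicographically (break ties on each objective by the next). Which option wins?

Opt6

First minimize write latency: best is 2.1, kept {Opt3, Opt6}.
Then maximize storage: best is 38, kept {Opt3, Opt6}.
Then minimize cost: best is 907, kept {Opt6}.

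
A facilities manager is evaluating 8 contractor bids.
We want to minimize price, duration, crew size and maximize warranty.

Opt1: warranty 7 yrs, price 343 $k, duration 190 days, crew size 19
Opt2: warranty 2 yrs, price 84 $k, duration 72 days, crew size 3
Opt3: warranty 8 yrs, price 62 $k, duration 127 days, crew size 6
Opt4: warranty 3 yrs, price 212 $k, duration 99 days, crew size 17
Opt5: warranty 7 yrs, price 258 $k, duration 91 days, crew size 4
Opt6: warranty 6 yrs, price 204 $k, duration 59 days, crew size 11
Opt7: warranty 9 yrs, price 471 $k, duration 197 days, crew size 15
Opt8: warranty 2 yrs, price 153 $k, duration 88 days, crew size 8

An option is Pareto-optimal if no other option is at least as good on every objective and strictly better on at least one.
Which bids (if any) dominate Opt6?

none

Opt1: worse on price (343 vs 204).
Opt2: worse on warranty (2 vs 6).
Opt3: worse on duration (127 vs 59).
Opt4: worse on warranty (3 vs 6).
Opt5: worse on price (258 vs 204).
Opt7: worse on price (471 vs 204).
Opt8: worse on warranty (2 vs 6).
No option dominates Opt6.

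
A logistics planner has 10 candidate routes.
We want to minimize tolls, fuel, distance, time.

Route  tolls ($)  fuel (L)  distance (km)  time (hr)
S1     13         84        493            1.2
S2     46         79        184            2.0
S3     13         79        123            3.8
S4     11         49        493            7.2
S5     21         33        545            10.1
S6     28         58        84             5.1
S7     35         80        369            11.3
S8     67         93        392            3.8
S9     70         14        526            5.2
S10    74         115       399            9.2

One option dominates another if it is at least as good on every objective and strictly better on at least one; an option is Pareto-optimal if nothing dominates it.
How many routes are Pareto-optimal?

S1: not dominated (best time).
S2: not dominated.
S3: not dominated.
S4: not dominated (best tolls).
S5: not dominated.
S6: not dominated (best distance).
S7: dominated by S3 (tolls 13≤35, fuel 79≤80, distance 123≤369, time 3.8≤11.3).
S8: dominated by S2 (tolls 46≤67, fuel 79≤93, distance 184≤392, time 2.0≤3.8).
S9: not dominated (best fuel).
S10: dominated by S2 (tolls 46≤74, fuel 79≤115, distance 184≤399, time 2.0≤9.2).
Pareto-optimal: S1, S2, S3, S4, S5, S6, S9 → 7.

7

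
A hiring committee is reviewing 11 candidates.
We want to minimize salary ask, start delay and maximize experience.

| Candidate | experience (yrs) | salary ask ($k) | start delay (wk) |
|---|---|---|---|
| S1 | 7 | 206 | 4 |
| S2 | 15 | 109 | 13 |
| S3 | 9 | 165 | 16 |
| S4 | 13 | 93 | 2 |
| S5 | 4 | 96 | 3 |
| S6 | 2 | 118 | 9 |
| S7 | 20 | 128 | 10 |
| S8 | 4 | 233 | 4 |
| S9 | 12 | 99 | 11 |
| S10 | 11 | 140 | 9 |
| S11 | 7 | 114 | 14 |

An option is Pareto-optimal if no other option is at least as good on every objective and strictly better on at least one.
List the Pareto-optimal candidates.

S1: dominated by S4 (experience 13≥7, salary ask 93≤206, start delay 2≤4).
S2: not dominated.
S3: dominated by S2 (experience 15≥9, salary ask 109≤165, start delay 13≤16).
S4: not dominated (best salary ask).
S5: dominated by S4 (experience 13≥4, salary ask 93≤96, start delay 2≤3).
S6: dominated by S4 (experience 13≥2, salary ask 93≤118, start delay 2≤9).
S7: not dominated (best experience).
S8: dominated by S1 (experience 7≥4, salary ask 206≤233, start delay 4≤4).
S9: dominated by S4 (experience 13≥12, salary ask 93≤99, start delay 2≤11).
S10: dominated by S4 (experience 13≥11, salary ask 93≤140, start delay 2≤9).
S11: dominated by S2 (experience 15≥7, salary ask 109≤114, start delay 13≤14).

S2, S4, S7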